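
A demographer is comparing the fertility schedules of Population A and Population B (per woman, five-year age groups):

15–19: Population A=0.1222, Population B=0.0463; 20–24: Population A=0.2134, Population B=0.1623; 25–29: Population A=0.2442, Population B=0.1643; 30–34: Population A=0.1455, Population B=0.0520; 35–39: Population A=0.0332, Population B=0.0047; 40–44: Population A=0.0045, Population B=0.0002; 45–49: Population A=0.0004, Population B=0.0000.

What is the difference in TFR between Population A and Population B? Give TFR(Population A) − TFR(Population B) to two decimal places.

Population A:
  Sum of ASFRs = 0.1222 + 0.2134 + 0.2442 + 0.1455 + 0.0332 + 0.0045 + 0.0004 = 0.7634
  TFR = 5 × 0.7634 = 3.817
Population B:
  Sum of ASFRs = 0.0463 + 0.1623 + 0.1643 + 0.0520 + 0.0047 + 0.0002 + 0.0000 = 0.4298
  TFR = 5 × 0.4298 = 2.149
Difference = 3.817 − 2.149 = 1.668

1.67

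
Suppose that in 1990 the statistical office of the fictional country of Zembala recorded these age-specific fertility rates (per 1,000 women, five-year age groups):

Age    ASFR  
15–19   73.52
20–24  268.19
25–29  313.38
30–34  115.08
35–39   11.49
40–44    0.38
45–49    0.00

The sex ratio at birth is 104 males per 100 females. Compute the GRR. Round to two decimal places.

1.92

Proportion female at birth = 100 / (100 + 104) = 0.49020.
Sum of ASFRs = 73.52 + 268.19 + 313.38 + 115.08 + 11.49 + 0.38 + 0.00 = 782.04
TFR = 5 × 782.04 / 1000 = 3.9102
GRR = 0.49020 × 3.9102 = 1.91678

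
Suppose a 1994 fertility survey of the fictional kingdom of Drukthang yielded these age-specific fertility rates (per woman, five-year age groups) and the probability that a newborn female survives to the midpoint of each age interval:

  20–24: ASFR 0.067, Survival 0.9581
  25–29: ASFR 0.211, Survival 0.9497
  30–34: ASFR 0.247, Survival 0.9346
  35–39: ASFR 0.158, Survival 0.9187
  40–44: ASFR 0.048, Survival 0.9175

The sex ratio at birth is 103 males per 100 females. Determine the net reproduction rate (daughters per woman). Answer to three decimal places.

Proportion female at birth = 100 / (100 + 103) = 0.49261.
Per-age-group product (5 × ASFR × survival probability):
  20–24: 5 × 0.067 × 0.9581 = 0.32096
  25–29: 5 × 0.211 × 0.9497 = 1.00193
  30–34: 5 × 0.247 × 0.9346 = 1.15423
  35–39: 5 × 0.158 × 0.9187 = 0.72577
  40–44: 5 × 0.048 × 0.9175 = 0.22020
Sum = 3.42309
NRR = 0.49261 × 3.42309 = 1.68625

1.686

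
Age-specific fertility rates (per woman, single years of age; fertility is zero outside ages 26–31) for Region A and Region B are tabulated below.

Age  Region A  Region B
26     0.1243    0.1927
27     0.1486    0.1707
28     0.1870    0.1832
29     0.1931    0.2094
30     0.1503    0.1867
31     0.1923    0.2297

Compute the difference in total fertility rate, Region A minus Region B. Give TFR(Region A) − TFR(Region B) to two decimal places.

Region A:
  Sum of ASFRs = 0.1243 + 0.1486 + 0.1870 + 0.1931 + 0.1503 + 0.1923 = 0.9956
  TFR = 0.9956
Region B:
  Sum of ASFRs = 0.1927 + 0.1707 + 0.1832 + 0.2094 + 0.1867 + 0.2297 = 1.1724
  TFR = 1.1724
Difference = 0.9956 − 1.1724 = -0.1768

-0.18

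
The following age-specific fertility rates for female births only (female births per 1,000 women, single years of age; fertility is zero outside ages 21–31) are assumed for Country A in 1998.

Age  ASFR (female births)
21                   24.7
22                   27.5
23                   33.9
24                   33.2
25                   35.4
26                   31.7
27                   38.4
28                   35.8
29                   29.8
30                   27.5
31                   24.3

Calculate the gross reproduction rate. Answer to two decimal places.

0.34

Sum of female ASFRs = 24.7 + 27.5 + 33.9 + 33.2 + 35.4 + 31.7 + 38.4 + 35.8 + 29.8 + 27.5 + 24.3 = 342.2
GRR = 342.2 / 1000 = 0.3422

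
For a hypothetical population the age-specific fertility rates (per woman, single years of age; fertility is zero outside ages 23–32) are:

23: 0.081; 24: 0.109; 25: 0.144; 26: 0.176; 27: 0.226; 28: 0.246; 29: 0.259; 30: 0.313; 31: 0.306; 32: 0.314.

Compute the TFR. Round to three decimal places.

Sum of ASFRs = 0.081 + 0.109 + 0.144 + 0.176 + 0.226 + 0.246 + 0.259 + 0.313 + 0.306 + 0.314 = 2.174
TFR = 2.174

2.174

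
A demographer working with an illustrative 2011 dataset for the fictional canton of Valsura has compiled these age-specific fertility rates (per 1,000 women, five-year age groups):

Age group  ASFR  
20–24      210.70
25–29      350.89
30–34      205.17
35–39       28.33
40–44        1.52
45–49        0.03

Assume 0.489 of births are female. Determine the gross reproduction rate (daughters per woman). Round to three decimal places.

1.948

Proportion female at birth = 0.489.
Sum of ASFRs = 210.70 + 350.89 + 205.17 + 28.33 + 1.52 + 0.03 = 796.64
TFR = 5 × 796.64 / 1000 = 3.9832
GRR = 0.489 × 3.9832 = 1.94778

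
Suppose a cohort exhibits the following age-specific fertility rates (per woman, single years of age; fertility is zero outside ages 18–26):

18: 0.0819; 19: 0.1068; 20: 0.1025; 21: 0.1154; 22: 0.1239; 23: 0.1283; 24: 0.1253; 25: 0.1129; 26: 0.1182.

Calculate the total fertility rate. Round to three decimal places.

1.015

Sum of ASFRs = 0.0819 + 0.1068 + 0.1025 + 0.1154 + 0.1239 + 0.1283 + 0.1253 + 0.1129 + 0.1182 = 1.0152
TFR = 1.0152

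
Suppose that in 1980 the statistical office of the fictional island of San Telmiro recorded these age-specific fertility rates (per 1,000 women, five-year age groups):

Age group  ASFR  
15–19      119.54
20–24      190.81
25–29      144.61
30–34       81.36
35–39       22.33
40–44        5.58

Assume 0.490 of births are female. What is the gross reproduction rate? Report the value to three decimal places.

1.382

Proportion female at birth = 0.490.
Sum of ASFRs = 119.54 + 190.81 + 144.61 + 81.36 + 22.33 + 5.58 = 564.23
TFR = 5 × 564.23 / 1000 = 2.82115
GRR = 0.490 × 2.82115 = 1.38236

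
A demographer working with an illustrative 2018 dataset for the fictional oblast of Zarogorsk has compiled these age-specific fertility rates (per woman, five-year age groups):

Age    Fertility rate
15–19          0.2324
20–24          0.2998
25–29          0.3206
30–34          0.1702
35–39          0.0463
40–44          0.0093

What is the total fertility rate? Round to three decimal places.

Sum of ASFRs = 0.2324 + 0.2998 + 0.3206 + 0.1702 + 0.0463 + 0.0093 = 1.0786
TFR = 5 × 1.0786 = 5.393

5.393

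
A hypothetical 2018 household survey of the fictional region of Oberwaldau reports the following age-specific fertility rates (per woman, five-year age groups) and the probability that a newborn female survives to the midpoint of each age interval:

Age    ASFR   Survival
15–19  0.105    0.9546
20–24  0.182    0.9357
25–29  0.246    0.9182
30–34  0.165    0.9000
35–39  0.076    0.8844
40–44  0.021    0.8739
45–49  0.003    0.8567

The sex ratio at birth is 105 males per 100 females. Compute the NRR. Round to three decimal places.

Proportion female at birth = 100 / (100 + 105) = 0.48780.
Survival-weighted fertility by age (5·fₓ·Sₓ):
  15–19: 5 × 0.105 × 0.9546 = 0.50117
  20–24: 5 × 0.182 × 0.9357 = 0.85149
  25–29: 5 × 0.246 × 0.9182 = 1.12939
  30–34: 5 × 0.165 × 0.9000 = 0.74250
  35–39: 5 × 0.076 × 0.8844 = 0.33607
  40–44: 5 × 0.021 × 0.8739 = 0.09176
  45–49: 5 × 0.003 × 0.8567 = 0.01285
Sum = 3.66523
NRR = 0.48780 × 3.66523 = 1.78790
With NRR above 1 the population is above replacement fertility.

1.788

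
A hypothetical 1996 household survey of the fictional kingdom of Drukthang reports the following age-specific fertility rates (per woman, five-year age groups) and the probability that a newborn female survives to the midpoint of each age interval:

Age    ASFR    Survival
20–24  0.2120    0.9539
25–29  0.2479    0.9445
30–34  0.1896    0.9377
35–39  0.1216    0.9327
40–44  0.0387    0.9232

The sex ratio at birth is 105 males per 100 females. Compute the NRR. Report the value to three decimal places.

Proportion female at birth = 100 / (100 + 105) = 0.48780.
Weighting each age-specific rate by interval width and survival:
  20–24: 5 × 0.2120 × 0.9539 = 1.01113
  25–29: 5 × 0.2479 × 0.9445 = 1.17071
  30–34: 5 × 0.1896 × 0.9377 = 0.88894
  35–39: 5 × 0.1216 × 0.9327 = 0.56708
  40–44: 5 × 0.0387 × 0.9232 = 0.17864
Sum = 3.81650
NRR = 0.48780 × 3.81650 = 1.86169

1.862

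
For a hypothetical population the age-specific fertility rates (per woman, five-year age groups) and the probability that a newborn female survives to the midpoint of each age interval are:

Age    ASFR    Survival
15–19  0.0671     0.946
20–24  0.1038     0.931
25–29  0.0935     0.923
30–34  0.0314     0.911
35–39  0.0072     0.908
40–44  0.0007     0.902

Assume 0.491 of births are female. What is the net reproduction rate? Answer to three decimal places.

Proportion female at birth = 0.491.
Weighting each age-specific rate by interval width and survival:
  15–19: 5 × 0.0671 × 0.946 = 0.31738
  20–24: 5 × 0.1038 × 0.931 = 0.48319
  25–29: 5 × 0.0935 × 0.923 = 0.43150
  30–34: 5 × 0.0314 × 0.911 = 0.14303
  35–39: 5 × 0.0072 × 0.908 = 0.03269
  40–44: 5 × 0.0007 × 0.902 = 0.00316
Sum = 1.41095
NRR = 0.491 × 1.41095 = 0.69278
An NRR under 1 implies long-run decline under these rates.

0.693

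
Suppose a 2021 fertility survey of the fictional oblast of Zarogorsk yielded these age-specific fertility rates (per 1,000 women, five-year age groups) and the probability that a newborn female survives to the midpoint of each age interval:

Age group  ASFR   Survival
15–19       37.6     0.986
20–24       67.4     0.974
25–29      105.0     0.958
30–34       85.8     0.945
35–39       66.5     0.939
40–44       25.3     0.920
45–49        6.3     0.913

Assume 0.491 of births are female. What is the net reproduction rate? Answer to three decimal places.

Proportion female at birth = 0.491.
Survival-weighted fertility by age (5·fₓ·Sₓ):
  15–19: 5 × 37.6/1000 × 0.986 = 0.18537
  20–24: 5 × 67.4/1000 × 0.974 = 0.32824
  25–29: 5 × 105.0/1000 × 0.958 = 0.50295
  30–34: 5 × 85.8/1000 × 0.945 = 0.40541
  35–39: 5 × 66.5/1000 × 0.939 = 0.31222
  40–44: 5 × 25.3/1000 × 0.920 = 0.11638
  45–49: 5 × 6.3/1000 × 0.913 = 0.02876
Sum = 1.87933
NRR = 0.491 × 1.87933 = 0.92275

0.923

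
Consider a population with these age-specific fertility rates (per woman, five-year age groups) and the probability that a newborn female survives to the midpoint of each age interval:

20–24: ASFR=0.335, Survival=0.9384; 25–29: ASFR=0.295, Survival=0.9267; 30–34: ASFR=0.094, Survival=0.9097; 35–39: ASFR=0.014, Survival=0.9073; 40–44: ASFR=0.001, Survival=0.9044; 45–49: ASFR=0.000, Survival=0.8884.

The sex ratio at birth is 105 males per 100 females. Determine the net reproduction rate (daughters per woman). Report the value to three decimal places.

1.675

Proportion female at birth = 100 / (100 + 105) = 0.48780.
Each age group contributes 5 × ASFR × survival:
  20–24: 5 × 0.335 × 0.9384 = 1.57182
  25–29: 5 × 0.295 × 0.9267 = 1.36688
  30–34: 5 × 0.094 × 0.9097 = 0.42756
  35–39: 5 × 0.014 × 0.9073 = 0.06351
  40–44: 5 × 0.001 × 0.9044 = 0.00452
  45–49: 5 × 0.000 × 0.8884 = 0.00000
Sum = 3.43429
NRR = 0.48780 × 3.43429 = 1.67525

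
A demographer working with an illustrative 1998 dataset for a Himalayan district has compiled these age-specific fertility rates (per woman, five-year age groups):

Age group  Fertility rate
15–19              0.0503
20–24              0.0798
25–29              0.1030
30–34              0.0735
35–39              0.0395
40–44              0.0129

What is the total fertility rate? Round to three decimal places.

Sum of ASFRs = 0.0503 + 0.0798 + 0.1030 + 0.0735 + 0.0395 + 0.0129 = 0.3590
TFR = 5 × 0.3590 = 1.795

1.795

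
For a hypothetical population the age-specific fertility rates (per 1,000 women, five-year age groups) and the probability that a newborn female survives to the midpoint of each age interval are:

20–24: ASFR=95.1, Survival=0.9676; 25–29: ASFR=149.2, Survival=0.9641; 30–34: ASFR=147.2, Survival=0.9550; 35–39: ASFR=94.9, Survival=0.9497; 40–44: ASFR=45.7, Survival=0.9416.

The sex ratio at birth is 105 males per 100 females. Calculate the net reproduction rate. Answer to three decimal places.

Proportion female at birth = 100 / (100 + 105) = 0.48780.
Survival-weighted fertility by age (5·fₓ·Sₓ):
  20–24: 5 × 95.1/1000 × 0.9676 = 0.46009
  25–29: 5 × 149.2/1000 × 0.9641 = 0.71922
  30–34: 5 × 147.2/1000 × 0.9550 = 0.70288
  35–39: 5 × 94.9/1000 × 0.9497 = 0.45063
  40–44: 5 × 45.7/1000 × 0.9416 = 0.21516
Sum = 2.54798
NRR = 0.48780 × 2.54798 = 1.24290
With NRR above 1 the population is above replacement fertility.

1.243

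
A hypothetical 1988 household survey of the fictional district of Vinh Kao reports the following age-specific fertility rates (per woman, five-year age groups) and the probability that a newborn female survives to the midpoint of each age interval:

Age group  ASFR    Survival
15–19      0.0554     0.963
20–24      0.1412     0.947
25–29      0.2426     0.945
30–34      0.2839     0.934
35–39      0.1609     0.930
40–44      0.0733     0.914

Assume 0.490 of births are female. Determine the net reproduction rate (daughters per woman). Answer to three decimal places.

2.200

Proportion female at birth = 0.490.
Each age group contributes 5 × ASFR × survival:
  15–19: 5 × 0.0554 × 0.963 = 0.26675
  20–24: 5 × 0.1412 × 0.947 = 0.66858
  25–29: 5 × 0.2426 × 0.945 = 1.14629
  30–34: 5 × 0.2839 × 0.934 = 1.32581
  35–39: 5 × 0.1609 × 0.930 = 0.74819
  40–44: 5 × 0.0733 × 0.914 = 0.33498
Sum = 4.49060
NRR = 0.490 × 4.49060 = 2.20039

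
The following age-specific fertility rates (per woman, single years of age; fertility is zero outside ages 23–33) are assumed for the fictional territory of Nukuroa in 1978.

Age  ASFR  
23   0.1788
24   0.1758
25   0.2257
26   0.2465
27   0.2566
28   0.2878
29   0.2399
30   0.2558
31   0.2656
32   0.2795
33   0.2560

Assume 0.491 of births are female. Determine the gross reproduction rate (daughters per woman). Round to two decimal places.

1.31

Proportion female at birth = 0.491.
Sum of ASFRs = 0.1788 + 0.1758 + 0.2257 + 0.2465 + 0.2566 + 0.2878 + 0.2399 + 0.2558 + 0.2656 + 0.2795 + 0.2560 = 2.6680
TFR = 2.668
GRR = 0.491 × 2.668 = 1.30999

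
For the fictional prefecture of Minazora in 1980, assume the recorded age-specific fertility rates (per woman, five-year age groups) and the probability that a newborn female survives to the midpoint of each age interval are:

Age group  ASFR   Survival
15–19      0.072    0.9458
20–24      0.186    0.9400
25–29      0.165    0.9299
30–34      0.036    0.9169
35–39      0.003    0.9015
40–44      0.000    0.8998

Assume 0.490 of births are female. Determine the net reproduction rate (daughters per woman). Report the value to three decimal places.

Proportion female at birth = 0.490.
Each age group contributes 5 × ASFR × survival:
  15–19: 5 × 0.072 × 0.9458 = 0.34049
  20–24: 5 × 0.186 × 0.9400 = 0.87420
  25–29: 5 × 0.165 × 0.9299 = 0.76717
  30–34: 5 × 0.036 × 0.9169 = 0.16504
  35–39: 5 × 0.003 × 0.9015 = 0.01352
  40–44: 5 × 0.000 × 0.8998 = 0.00000
Sum = 2.16042
NRR = 0.490 × 2.16042 = 1.05861
An NRR exceeding 1 indicates intrinsic growth under these rates.

1.059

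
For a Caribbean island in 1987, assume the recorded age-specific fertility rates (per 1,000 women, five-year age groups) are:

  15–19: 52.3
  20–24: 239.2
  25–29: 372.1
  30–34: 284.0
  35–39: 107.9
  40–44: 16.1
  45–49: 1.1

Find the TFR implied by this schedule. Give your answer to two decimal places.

Sum of ASFRs = 52.3 + 239.2 + 372.1 + 284.0 + 107.9 + 16.1 + 1.1 = 1072.7
TFR = 5 × 1072.7 / 1000 = 5.3635

5.36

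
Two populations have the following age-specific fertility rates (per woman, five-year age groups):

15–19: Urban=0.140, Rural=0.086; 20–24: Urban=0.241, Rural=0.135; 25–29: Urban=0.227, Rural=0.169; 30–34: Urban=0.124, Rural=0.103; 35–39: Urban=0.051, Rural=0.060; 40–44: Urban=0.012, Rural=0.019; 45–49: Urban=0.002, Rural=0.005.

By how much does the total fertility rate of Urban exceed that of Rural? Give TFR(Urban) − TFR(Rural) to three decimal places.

Urban:
  Sum of ASFRs = 0.140 + 0.241 + 0.227 + 0.124 + 0.051 + 0.012 + 0.002 = 0.797
  TFR = 5 × 0.797 = 3.985
Rural:
  Sum of ASFRs = 0.086 + 0.135 + 0.169 + 0.103 + 0.060 + 0.019 + 0.005 = 0.577
  TFR = 5 × 0.577 = 2.885
Difference = 3.985 − 2.885 = 1.1

1.100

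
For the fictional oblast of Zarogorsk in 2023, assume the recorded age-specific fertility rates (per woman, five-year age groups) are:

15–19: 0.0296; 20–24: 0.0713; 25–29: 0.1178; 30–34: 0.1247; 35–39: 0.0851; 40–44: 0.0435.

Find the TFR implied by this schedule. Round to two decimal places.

2.36

Sum of ASFRs = 0.0296 + 0.0713 + 0.1178 + 0.1247 + 0.0851 + 0.0435 = 0.4720
TFR = 5 × 0.4720 = 2.36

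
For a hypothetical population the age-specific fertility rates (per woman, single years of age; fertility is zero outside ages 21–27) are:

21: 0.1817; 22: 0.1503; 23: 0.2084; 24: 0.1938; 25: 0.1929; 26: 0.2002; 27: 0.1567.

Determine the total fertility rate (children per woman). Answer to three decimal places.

Sum of ASFRs = 0.1817 + 0.1503 + 0.2084 + 0.1938 + 0.1929 + 0.2002 + 0.1567 = 1.2840
TFR = 1.284

1.284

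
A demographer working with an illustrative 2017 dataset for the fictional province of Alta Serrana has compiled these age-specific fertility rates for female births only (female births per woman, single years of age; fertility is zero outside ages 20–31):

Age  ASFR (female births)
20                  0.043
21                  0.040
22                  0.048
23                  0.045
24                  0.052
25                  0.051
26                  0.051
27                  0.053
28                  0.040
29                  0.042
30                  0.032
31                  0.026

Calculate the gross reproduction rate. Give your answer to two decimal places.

0.52

Sum of female ASFRs = 0.043 + 0.040 + 0.048 + 0.045 + 0.052 + 0.051 + 0.051 + 0.053 + 0.040 + 0.042 + 0.032 + 0.026 = 0.523
GRR = 0.523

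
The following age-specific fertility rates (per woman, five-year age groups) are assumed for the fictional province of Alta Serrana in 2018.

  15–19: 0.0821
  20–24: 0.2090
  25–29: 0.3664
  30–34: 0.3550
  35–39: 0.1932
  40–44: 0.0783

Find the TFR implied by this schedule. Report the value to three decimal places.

Sum of ASFRs = 0.0821 + 0.2090 + 0.3664 + 0.3550 + 0.1932 + 0.0783 = 1.2840
TFR = 5 × 1.2840 = 6.42

6.420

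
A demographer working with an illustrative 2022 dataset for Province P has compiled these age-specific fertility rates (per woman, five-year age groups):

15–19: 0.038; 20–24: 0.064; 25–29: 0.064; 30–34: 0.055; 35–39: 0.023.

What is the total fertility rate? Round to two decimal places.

Sum of ASFRs = 0.038 + 0.064 + 0.064 + 0.055 + 0.023 = 0.244
TFR = 5 × 0.244 = 1.22

1.22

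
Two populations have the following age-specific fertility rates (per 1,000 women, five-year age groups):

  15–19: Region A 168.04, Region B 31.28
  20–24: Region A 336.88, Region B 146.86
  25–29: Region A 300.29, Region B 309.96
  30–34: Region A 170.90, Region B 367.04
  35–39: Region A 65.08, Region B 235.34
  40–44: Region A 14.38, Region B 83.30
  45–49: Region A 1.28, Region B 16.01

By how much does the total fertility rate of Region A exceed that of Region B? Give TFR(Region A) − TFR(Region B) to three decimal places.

Region A:
  Sum of ASFRs = 168.04 + 336.88 + 300.29 + 170.90 + 65.08 + 14.38 + 1.28 = 1056.85
  TFR = 5 × 1056.85 / 1000 = 5.28425
Region B:
  Sum of ASFRs = 31.28 + 146.86 + 309.96 + 367.04 + 235.34 + 83.30 + 16.01 = 1189.79
  TFR = 5 × 1189.79 / 1000 = 5.94895
Difference = 5.28425 − 5.94895 = -0.6647

-0.665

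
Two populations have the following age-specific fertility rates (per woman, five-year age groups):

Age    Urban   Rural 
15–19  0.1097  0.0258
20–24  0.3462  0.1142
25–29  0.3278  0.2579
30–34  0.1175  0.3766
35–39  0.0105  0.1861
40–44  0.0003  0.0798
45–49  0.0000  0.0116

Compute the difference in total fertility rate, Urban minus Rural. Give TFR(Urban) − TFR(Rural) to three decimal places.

-0.700

Urban:
  Sum of ASFRs = 0.1097 + 0.3462 + 0.3278 + 0.1175 + 0.0105 + 0.0003 + 0.0000 = 0.9120
  TFR = 5 × 0.9120 = 4.56
Rural:
  Sum of ASFRs = 0.0258 + 0.1142 + 0.2579 + 0.3766 + 0.1861 + 0.0798 + 0.0116 = 1.0520
  TFR = 5 × 1.0520 = 5.26
Difference = 4.56 − 5.26 = -0.7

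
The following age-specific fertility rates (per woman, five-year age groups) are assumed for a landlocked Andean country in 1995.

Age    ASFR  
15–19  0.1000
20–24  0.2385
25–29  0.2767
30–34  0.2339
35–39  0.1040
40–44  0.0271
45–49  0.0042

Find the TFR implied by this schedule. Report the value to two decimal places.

4.92

Sum of ASFRs = 0.1000 + 0.2385 + 0.2767 + 0.2339 + 0.1040 + 0.0271 + 0.0042 = 0.9844
TFR = 5 × 0.9844 = 4.922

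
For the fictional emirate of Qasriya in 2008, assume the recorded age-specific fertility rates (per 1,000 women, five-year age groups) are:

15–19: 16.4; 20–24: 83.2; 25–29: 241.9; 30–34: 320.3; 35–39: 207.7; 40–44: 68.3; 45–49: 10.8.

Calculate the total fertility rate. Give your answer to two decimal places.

4.74

Sum of ASFRs = 16.4 + 83.2 + 241.9 + 320.3 + 207.7 + 68.3 + 10.8 = 948.6
TFR = 5 × 948.6 / 1000 = 4.743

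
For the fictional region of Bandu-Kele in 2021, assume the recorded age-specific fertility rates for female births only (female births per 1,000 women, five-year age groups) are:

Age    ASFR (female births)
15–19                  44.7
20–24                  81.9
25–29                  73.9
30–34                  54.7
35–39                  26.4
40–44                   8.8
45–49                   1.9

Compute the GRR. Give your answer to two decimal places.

1.46

Sum of female ASFRs = 44.7 + 81.9 + 73.9 + 54.7 + 26.4 + 8.8 + 1.9 = 292.3
GRR = 5 × 292.3 / 1000 = 1.4615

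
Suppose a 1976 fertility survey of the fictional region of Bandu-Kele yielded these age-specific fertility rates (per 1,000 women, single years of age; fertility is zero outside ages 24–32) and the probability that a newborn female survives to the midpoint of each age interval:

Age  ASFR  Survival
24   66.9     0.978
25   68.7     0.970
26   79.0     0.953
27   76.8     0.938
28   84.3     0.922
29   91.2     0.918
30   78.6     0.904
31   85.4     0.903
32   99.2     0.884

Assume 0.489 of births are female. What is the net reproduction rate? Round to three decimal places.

Proportion female at birth = 0.489.
Per-age-group product (1 × ASFR × survival probability):
  24: 1 × 66.9/1000 × 0.978 = 0.06543
  25: 1 × 68.7/1000 × 0.970 = 0.06664
  26: 1 × 79.0/1000 × 0.953 = 0.07529
  27: 1 × 76.8/1000 × 0.938 = 0.07204
  28: 1 × 84.3/1000 × 0.922 = 0.07772
  29: 1 × 91.2/1000 × 0.918 = 0.08372
  30: 1 × 78.6/1000 × 0.904 = 0.07105
  31: 1 × 85.4/1000 × 0.903 = 0.07712
  32: 1 × 99.2/1000 × 0.884 = 0.08769
Sum = 0.67670
NRR = 0.489 × 0.67670 = 0.33091
An NRR under 1 implies long-run decline under these rates.

0.331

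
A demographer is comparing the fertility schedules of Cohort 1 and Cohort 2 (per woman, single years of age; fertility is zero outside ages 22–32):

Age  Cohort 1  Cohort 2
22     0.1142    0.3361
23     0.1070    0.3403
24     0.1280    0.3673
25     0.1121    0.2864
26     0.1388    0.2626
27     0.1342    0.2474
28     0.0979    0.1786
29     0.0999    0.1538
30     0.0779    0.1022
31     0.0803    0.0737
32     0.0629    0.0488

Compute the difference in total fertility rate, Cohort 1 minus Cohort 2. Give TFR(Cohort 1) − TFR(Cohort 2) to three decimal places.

-1.244

Cohort 1:
  Sum of ASFRs = 0.1142 + 0.1070 + 0.1280 + 0.1121 + 0.1388 + 0.1342 + 0.0979 + 0.0999 + 0.0779 + 0.0803 + 0.0629 = 1.1532
  TFR = 1.1532
Cohort 2:
  Sum of ASFRs = 0.3361 + 0.3403 + 0.3673 + 0.2864 + 0.2626 + 0.2474 + 0.1786 + 0.1538 + 0.1022 + 0.0737 + 0.0488 = 2.3972
  TFR = 2.3972
Difference = 1.1532 − 2.3972 = -1.244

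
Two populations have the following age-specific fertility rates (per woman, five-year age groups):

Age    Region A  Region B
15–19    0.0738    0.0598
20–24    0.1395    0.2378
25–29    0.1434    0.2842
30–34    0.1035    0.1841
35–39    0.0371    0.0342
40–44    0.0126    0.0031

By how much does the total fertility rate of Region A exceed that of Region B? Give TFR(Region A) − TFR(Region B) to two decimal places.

-1.47

Region A:
  Sum of ASFRs = 0.0738 + 0.1395 + 0.1434 + 0.1035 + 0.0371 + 0.0126 = 0.5099
  TFR = 5 × 0.5099 = 2.5495
Region B:
  Sum of ASFRs = 0.0598 + 0.2378 + 0.2842 + 0.1841 + 0.0342 + 0.0031 = 0.8032
  TFR = 5 × 0.8032 = 4.016
Difference = 2.5495 − 4.016 = -1.4665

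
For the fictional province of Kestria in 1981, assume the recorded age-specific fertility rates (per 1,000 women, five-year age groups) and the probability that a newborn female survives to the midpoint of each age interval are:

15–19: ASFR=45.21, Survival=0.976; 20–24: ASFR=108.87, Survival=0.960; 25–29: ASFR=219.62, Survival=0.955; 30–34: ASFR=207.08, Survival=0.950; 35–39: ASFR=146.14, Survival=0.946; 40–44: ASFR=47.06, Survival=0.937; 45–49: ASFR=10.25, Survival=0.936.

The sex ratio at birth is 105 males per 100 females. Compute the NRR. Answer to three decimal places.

1.822

Proportion female at birth = 100 / (100 + 105) = 0.48780.
Each age group contributes 5 × ASFR × survival:
  15–19: 5 × 45.21/1000 × 0.976 = 0.22062
  20–24: 5 × 108.87/1000 × 0.960 = 0.52258
  25–29: 5 × 219.62/1000 × 0.955 = 1.04869
  30–34: 5 × 207.08/1000 × 0.950 = 0.98363
  35–39: 5 × 146.14/1000 × 0.946 = 0.69124
  40–44: 5 × 47.06/1000 × 0.937 = 0.22048
  45–49: 5 × 10.25/1000 × 0.936 = 0.04797
Sum = 3.73521
NRR = 0.48780 × 3.73521 = 1.82204
An NRR exceeding 1 indicates intrinsic growth under these rates.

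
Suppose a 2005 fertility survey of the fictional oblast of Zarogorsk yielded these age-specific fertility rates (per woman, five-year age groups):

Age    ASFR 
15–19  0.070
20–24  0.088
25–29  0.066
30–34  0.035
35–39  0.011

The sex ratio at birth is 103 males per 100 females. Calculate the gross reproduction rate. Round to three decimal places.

0.665

Proportion female at birth = 100 / (100 + 103) = 0.49261.
Sum of ASFRs = 0.070 + 0.088 + 0.066 + 0.035 + 0.011 = 0.270
TFR = 5 × 0.270 = 1.35
GRR = 0.49261 × 1.35 = 0.66502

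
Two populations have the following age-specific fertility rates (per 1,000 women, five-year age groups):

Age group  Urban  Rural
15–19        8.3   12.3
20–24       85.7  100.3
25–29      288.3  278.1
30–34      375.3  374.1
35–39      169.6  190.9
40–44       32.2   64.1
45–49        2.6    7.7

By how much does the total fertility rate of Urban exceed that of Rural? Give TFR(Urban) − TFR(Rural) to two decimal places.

-0.33

Urban:
  Sum of ASFRs = 8.3 + 85.7 + 288.3 + 375.3 + 169.6 + 32.2 + 2.6 = 962.0
  TFR = 5 × 962.0 / 1000 = 4.81
Rural:
  Sum of ASFRs = 12.3 + 100.3 + 278.1 + 374.1 + 190.9 + 64.1 + 7.7 = 1027.5
  TFR = 5 × 1027.5 / 1000 = 5.1375
Difference = 4.81 − 5.1375 = -0.3275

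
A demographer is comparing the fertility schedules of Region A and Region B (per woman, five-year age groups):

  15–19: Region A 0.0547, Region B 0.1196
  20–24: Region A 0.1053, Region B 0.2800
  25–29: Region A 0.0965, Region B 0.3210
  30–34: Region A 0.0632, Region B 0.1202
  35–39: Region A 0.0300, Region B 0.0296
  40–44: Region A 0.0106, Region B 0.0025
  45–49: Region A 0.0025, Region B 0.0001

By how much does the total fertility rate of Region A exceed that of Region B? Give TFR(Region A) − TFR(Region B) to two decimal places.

Region A:
  Sum of ASFRs = 0.0547 + 0.1053 + 0.0965 + 0.0632 + 0.0300 + 0.0106 + 0.0025 = 0.3628
  TFR = 5 × 0.3628 = 1.814
Region B:
  Sum of ASFRs = 0.1196 + 0.2800 + 0.3210 + 0.1202 + 0.0296 + 0.0025 + 0.0001 = 0.8730
  TFR = 5 × 0.8730 = 4.365
Difference = 1.814 − 4.365 = -2.551

-2.55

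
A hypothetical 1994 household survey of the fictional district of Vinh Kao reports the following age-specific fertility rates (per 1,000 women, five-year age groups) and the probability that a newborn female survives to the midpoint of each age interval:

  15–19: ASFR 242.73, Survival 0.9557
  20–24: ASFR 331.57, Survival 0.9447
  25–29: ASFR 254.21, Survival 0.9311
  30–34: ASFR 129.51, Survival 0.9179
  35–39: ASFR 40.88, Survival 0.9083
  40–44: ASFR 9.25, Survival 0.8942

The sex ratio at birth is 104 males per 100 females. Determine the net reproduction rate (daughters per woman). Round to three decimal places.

Proportion female at birth = 100 / (100 + 104) = 0.49020.
Per-age-group product (5 × ASFR × survival probability):
  15–19: 5 × 242.73/1000 × 0.9557 = 1.15989
  20–24: 5 × 331.57/1000 × 0.9447 = 1.56617
  25–29: 5 × 254.21/1000 × 0.9311 = 1.18347
  30–34: 5 × 129.51/1000 × 0.9179 = 0.59439
  35–39: 5 × 40.88/1000 × 0.9083 = 0.18566
  40–44: 5 × 9.25/1000 × 0.8942 = 0.04136
Sum = 4.73094
NRR = 0.49020 × 4.73094 = 2.31911

2.319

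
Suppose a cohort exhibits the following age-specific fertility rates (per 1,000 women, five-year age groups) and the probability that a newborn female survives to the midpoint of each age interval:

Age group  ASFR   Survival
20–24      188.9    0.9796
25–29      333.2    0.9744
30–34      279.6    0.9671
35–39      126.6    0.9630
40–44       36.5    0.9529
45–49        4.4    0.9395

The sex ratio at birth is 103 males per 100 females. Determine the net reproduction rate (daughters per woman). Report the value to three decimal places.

Proportion female at birth = 100 / (100 + 103) = 0.49261.
Weighting each age-specific rate by interval width and survival:
  20–24: 5 × 188.9/1000 × 0.9796 = 0.92523
  25–29: 5 × 333.2/1000 × 0.9744 = 1.62335
  30–34: 5 × 279.6/1000 × 0.9671 = 1.35201
  35–39: 5 × 126.6/1000 × 0.9630 = 0.60958
  40–44: 5 × 36.5/1000 × 0.9529 = 0.17390
  45–49: 5 × 4.4/1000 × 0.9395 = 0.02067
Sum = 4.70474
NRR = 0.49261 × 4.70474 = 2.31760
An NRR exceeding 1 indicates intrinsic growth under these rates.

2.318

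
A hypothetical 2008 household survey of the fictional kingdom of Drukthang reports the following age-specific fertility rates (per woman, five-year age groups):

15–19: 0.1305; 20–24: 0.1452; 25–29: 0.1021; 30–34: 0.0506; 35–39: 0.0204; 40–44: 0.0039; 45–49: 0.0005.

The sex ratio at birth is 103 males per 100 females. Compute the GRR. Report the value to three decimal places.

1.116

Proportion female at birth = 100 / (100 + 103) = 0.49261.
Sum of ASFRs = 0.1305 + 0.1452 + 0.1021 + 0.0506 + 0.0204 + 0.0039 + 0.0005 = 0.4532
TFR = 5 × 0.4532 = 2.266
GRR = 0.49261 × 2.266 = 1.11625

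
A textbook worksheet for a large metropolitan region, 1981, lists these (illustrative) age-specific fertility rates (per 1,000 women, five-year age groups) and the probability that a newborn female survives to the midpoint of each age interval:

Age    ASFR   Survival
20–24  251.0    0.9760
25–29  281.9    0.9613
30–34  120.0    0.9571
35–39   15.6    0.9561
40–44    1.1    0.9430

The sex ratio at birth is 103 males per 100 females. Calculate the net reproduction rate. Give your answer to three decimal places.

1.593

Proportion female at birth = 100 / (100 + 103) = 0.49261.
Survival-weighted fertility by age (5·fₓ·Sₓ):
  20–24: 5 × 251.0/1000 × 0.9760 = 1.22488
  25–29: 5 × 281.9/1000 × 0.9613 = 1.35495
  30–34: 5 × 120.0/1000 × 0.9571 = 0.57426
  35–39: 5 × 15.6/1000 × 0.9561 = 0.07458
  40–44: 5 × 1.1/1000 × 0.9430 = 0.00519
Sum = 3.23386
NRR = 0.49261 × 3.23386 = 1.59303
With NRR above 1 the population is above replacement fertility.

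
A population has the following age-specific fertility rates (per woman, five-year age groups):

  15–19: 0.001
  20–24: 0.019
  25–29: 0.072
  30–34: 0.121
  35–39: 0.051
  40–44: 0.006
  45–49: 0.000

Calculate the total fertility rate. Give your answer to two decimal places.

Sum of ASFRs = 0.001 + 0.019 + 0.072 + 0.121 + 0.051 + 0.006 + 0.000 = 0.270
TFR = 5 × 0.270 = 1.35

1.35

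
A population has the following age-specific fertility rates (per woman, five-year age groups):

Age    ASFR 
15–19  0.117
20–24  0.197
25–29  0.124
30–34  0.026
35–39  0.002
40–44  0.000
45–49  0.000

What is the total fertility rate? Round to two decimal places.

2.33

Sum of ASFRs = 0.117 + 0.197 + 0.124 + 0.026 + 0.002 + 0.000 + 0.000 = 0.466
TFR = 5 × 0.466 = 2.33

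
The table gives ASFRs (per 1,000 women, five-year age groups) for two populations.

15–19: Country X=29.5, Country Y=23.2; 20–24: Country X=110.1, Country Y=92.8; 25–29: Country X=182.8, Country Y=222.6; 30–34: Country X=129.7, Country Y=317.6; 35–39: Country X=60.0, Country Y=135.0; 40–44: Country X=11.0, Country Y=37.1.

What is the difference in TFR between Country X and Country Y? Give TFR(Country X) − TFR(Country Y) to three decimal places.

-1.526

Country X:
  Sum of ASFRs = 29.5 + 110.1 + 182.8 + 129.7 + 60.0 + 11.0 = 523.1
  TFR = 5 × 523.1 / 1000 = 2.6155
Country Y:
  Sum of ASFRs = 23.2 + 92.8 + 222.6 + 317.6 + 135.0 + 37.1 = 828.3
  TFR = 5 × 828.3 / 1000 = 4.1415
Difference = 2.6155 − 4.1415 = -1.526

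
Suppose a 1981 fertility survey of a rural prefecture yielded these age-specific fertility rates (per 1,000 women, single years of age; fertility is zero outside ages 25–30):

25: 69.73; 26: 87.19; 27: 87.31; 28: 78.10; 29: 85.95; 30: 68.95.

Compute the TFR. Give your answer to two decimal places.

0.48

Sum of ASFRs = 69.73 + 87.19 + 87.31 + 78.10 + 85.95 + 68.95 = 477.23
TFR = 477.23 / 1000 = 0.47723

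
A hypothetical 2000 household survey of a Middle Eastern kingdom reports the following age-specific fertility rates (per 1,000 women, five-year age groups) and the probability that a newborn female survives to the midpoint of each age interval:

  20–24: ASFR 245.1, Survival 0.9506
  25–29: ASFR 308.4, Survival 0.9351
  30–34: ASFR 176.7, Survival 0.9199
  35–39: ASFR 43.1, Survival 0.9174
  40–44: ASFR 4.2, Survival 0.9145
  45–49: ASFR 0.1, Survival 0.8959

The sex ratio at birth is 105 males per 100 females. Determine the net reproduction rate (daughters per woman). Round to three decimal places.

1.774

Proportion female at birth = 100 / (100 + 105) = 0.48780.
Per-age-group product (5 × ASFR × survival probability):
  20–24: 5 × 245.1/1000 × 0.9506 = 1.16496
  25–29: 5 × 308.4/1000 × 0.9351 = 1.44192
  30–34: 5 × 176.7/1000 × 0.9199 = 0.81273
  35–39: 5 × 43.1/1000 × 0.9174 = 0.19770
  40–44: 5 × 4.2/1000 × 0.9145 = 0.01920
  45–49: 5 × 0.1/1000 × 0.8959 = 0.00045
Sum = 3.63696
NRR = 0.48780 × 3.63696 = 1.77411
An NRR exceeding 1 indicates intrinsic growth under these rates.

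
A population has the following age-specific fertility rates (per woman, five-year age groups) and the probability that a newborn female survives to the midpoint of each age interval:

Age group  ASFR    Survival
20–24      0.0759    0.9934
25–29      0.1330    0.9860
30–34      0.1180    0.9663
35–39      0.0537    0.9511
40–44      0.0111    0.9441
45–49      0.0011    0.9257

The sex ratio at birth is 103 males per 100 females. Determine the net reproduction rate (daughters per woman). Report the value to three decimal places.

Proportion female at birth = 100 / (100 + 103) = 0.49261.
Per-age-group product (5 × ASFR × survival probability):
  20–24: 5 × 0.0759 × 0.9934 = 0.37700
  25–29: 5 × 0.1330 × 0.9860 = 0.65569
  30–34: 5 × 0.1180 × 0.9663 = 0.57012
  35–39: 5 × 0.0537 × 0.9511 = 0.25537
  40–44: 5 × 0.0111 × 0.9441 = 0.05240
  45–49: 5 × 0.0011 × 0.9257 = 0.00509
Sum = 1.91567
NRR = 0.49261 × 1.91567 = 0.94368

0.944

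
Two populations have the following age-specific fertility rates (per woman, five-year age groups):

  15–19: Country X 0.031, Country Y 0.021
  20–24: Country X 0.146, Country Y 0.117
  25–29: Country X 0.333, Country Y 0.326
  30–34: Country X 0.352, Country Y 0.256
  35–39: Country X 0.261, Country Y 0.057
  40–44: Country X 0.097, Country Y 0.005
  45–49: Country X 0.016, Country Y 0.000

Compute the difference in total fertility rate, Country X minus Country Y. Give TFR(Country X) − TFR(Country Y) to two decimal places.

Country X:
  Sum of ASFRs = 0.031 + 0.146 + 0.333 + 0.352 + 0.261 + 0.097 + 0.016 = 1.236
  TFR = 5 × 1.236 = 6.18
Country Y:
  Sum of ASFRs = 0.021 + 0.117 + 0.326 + 0.256 + 0.057 + 0.005 + 0.000 = 0.782
  TFR = 5 × 0.782 = 3.91
Difference = 6.18 − 3.91 = 2.27

2.27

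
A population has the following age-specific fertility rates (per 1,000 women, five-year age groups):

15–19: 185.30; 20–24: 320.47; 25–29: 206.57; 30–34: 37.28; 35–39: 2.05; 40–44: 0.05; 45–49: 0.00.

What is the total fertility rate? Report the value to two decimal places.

3.76

Sum of ASFRs = 185.30 + 320.47 + 206.57 + 37.28 + 2.05 + 0.05 + 0.00 = 751.72
TFR = 5 × 751.72 / 1000 = 3.7586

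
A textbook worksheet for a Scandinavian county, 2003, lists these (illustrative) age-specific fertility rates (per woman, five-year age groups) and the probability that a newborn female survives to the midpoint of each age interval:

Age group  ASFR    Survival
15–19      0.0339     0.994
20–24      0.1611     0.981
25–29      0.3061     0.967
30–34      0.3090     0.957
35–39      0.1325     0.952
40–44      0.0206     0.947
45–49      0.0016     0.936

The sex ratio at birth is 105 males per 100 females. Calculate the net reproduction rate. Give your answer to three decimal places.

2.270

Proportion female at birth = 100 / (100 + 105) = 0.48780.
Survival-weighted fertility by age (5·fₓ·Sₓ):
  15–19: 5 × 0.0339 × 0.994 = 0.16848
  20–24: 5 × 0.1611 × 0.981 = 0.79020
  25–29: 5 × 0.3061 × 0.967 = 1.47999
  30–34: 5 × 0.3090 × 0.957 = 1.47857
  35–39: 5 × 0.1325 × 0.952 = 0.63070
  40–44: 5 × 0.0206 × 0.947 = 0.09754
  45–49: 5 × 0.0016 × 0.936 = 0.00749
Sum = 4.65297
NRR = 0.48780 × 4.65297 = 2.26972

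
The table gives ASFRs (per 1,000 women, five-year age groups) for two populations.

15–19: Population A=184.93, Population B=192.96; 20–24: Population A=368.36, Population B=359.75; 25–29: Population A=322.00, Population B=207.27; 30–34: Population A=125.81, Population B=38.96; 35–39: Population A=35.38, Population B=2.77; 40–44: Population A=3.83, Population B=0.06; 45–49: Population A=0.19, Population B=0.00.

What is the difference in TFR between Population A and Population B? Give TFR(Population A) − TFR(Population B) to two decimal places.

1.19

Population A:
  Sum of ASFRs = 184.93 + 368.36 + 322.00 + 125.81 + 35.38 + 3.83 + 0.19 = 1040.50
  TFR = 5 × 1040.50 / 1000 = 5.2025
Population B:
  Sum of ASFRs = 192.96 + 359.75 + 207.27 + 38.96 + 2.77 + 0.06 + 0.00 = 801.77
  TFR = 5 × 801.77 / 1000 = 4.00885
Difference = 5.2025 − 4.00885 = 1.19365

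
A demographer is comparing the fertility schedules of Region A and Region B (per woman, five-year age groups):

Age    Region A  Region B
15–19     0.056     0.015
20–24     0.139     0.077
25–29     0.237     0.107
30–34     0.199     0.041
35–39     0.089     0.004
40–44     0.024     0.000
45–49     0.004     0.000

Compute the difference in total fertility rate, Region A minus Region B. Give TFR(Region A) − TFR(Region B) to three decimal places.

2.520

Region A:
  Sum of ASFRs = 0.056 + 0.139 + 0.237 + 0.199 + 0.089 + 0.024 + 0.004 = 0.748
  TFR = 5 × 0.748 = 3.74
Region B:
  Sum of ASFRs = 0.015 + 0.077 + 0.107 + 0.041 + 0.004 + 0.000 + 0.000 = 0.244
  TFR = 5 × 0.244 = 1.22
Difference = 3.74 − 1.22 = 2.52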